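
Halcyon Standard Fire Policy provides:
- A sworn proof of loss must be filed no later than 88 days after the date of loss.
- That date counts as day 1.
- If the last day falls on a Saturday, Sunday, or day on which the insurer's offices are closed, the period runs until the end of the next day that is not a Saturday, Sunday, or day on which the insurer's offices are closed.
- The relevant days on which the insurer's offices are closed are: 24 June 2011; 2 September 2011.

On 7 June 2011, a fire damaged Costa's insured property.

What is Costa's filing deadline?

September 5, 2011

Counting 7 June 2011 as day 1, day 88 is September 2, 2011.
September 2, 2011 is a listed holiday; September 3, 2011 is Saturday; September 4, 2011 is Sunday. The next qualifying day is September 5, 2011.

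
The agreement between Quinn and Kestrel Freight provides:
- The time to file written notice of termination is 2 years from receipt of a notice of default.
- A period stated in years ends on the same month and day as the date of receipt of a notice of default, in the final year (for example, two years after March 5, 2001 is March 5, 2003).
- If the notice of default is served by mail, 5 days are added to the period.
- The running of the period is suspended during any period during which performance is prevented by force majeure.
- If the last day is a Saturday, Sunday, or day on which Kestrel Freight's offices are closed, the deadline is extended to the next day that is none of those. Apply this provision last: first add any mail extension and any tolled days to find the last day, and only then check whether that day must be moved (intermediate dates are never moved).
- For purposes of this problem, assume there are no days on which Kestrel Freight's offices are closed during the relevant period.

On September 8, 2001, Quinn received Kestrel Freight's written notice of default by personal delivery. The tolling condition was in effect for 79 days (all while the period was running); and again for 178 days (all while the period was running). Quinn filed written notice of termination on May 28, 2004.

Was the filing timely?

No

2 years after September 8, 2001 is September 8, 2003.
Service was not by mail, so no mail extension applies.
Tolling adds 79 days: September 8, 2003 + 79 days = November 26, 2003.
Tolling adds 178 days: November 26, 2003 + 178 days = May 22, 2004.
May 22, 2004 is Saturday; May 23, 2004 is Sunday. The next qualifying day is May 24, 2004.
The deadline is May 24, 2004; the filing on May 28, 2004 is after that date.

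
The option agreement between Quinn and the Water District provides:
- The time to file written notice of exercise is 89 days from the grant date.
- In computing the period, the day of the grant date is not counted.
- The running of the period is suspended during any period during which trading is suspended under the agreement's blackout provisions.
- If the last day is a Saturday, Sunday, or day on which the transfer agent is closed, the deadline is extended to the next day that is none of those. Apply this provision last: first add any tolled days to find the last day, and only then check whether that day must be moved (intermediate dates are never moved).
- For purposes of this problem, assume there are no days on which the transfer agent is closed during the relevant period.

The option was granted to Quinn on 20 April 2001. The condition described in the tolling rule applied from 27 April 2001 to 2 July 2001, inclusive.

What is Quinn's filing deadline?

89 days after 20 April 2001 is July 18, 2001.
From April 27, 2001 through July 2, 2001 inclusive is 67 days; tolling adds 67 days: July 18, 2001 + 67 days = September 23, 2001.
September 23, 2001 is Sunday. The next qualifying day is September 24, 2001.

September 24, 2001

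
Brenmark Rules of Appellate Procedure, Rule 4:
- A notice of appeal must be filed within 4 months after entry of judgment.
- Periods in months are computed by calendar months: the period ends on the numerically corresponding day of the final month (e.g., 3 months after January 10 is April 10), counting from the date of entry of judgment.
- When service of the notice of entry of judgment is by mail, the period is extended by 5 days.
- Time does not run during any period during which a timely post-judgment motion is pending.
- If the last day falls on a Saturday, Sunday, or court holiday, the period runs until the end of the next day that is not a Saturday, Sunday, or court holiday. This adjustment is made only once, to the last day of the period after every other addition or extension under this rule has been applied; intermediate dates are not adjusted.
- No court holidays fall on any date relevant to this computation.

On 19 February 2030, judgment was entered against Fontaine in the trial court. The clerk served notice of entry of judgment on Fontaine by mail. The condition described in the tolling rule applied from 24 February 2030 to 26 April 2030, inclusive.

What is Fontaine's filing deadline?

August 26, 2030

4 months after 19 February 2030 is June 19, 2030.
Service was by mail, adding 5 days: June 19, 2030 + 5 days = June 24, 2030.
From February 24, 2030 through April 26, 2030 inclusive is 62 days; tolling adds 62 days: June 24, 2030 + 62 days = August 25, 2030.
August 25, 2030 is Sunday. The next qualifying day is August 26, 2030.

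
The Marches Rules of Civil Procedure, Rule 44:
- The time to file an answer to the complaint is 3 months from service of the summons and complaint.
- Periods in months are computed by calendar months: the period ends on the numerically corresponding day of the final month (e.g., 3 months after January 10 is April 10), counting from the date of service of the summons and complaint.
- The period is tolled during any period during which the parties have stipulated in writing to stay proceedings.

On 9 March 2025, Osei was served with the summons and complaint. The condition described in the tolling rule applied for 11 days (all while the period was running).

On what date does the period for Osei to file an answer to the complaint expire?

June 20, 2025

3 months after 9 March 2025 is June 9, 2025.
Tolling adds 11 days: June 9, 2025 + 11 days = June 20, 2025.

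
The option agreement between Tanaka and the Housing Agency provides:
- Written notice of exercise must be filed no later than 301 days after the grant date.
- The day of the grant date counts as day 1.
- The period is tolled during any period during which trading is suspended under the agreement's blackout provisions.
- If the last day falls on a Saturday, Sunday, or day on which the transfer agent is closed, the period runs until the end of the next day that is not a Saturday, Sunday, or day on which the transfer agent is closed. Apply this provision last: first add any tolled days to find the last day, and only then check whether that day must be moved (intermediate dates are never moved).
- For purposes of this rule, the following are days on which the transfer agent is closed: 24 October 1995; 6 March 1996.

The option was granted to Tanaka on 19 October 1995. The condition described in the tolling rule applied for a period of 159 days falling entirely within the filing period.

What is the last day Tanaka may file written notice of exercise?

Counting 19 October 1995 as day 1, day 301 is August 14, 1996.
Tolling adds 159 days: August 14, 1996 + 159 days = January 20, 1997.
January 20, 1997 is a Monday and not a day on which the transfer agent is closed, so no extension applies.

January 20, 1997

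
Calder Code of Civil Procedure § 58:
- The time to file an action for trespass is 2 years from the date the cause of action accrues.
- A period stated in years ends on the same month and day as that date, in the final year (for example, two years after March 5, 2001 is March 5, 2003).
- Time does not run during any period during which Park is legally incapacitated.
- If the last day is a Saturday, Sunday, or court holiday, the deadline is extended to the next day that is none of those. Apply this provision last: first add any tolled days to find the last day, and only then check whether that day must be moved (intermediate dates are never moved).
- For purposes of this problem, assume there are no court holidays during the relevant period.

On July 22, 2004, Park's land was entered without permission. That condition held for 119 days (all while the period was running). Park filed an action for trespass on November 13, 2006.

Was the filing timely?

2 years after July 22, 2004 is July 22, 2006.
Tolling adds 119 days: July 22, 2006 + 119 days = November 18, 2006.
November 18, 2006 is Saturday; November 19, 2006 is Sunday. The next qualifying day is November 20, 2006.
The deadline is November 20, 2006; the filing on November 13, 2006 is on or before that date.

Yes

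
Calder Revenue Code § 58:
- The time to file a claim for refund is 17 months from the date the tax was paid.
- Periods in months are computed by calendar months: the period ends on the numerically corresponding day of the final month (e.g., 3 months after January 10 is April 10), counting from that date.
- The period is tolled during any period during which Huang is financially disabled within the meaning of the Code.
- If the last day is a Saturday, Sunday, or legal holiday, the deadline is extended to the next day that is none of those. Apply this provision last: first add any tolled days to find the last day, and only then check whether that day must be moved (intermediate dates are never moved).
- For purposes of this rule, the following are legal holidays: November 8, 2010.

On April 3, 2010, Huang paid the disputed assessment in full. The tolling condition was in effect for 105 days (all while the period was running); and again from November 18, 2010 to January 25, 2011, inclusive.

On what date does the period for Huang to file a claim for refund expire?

February 24, 2012

17 months after April 3, 2010 is September 3, 2011.
Tolling adds 105 days: September 3, 2011 + 105 days = December 17, 2011.
From November 18, 2010 through January 25, 2011 inclusive is 69 days; tolling adds 69 days: December 17, 2011 + 69 days = February 24, 2012.
February 24, 2012 is a Friday and not a legal holiday, so no extension applies.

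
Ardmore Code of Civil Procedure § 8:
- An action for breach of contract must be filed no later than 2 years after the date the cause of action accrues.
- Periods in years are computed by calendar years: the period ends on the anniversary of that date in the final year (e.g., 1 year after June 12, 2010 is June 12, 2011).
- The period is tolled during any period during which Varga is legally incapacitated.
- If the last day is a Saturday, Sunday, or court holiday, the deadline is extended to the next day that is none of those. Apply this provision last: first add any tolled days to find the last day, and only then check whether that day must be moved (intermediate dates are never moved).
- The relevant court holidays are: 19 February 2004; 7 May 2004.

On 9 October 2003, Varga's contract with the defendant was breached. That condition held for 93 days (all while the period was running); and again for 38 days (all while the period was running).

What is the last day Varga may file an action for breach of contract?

2 years after 9 October 2003 is October 9, 2005.
Tolling adds 93 days: October 9, 2005 + 93 days = January 10, 2006.
Tolling adds 38 days: January 10, 2006 + 38 days = February 17, 2006.
February 17, 2006 is a Friday and not a court holiday, so no extension applies.

February 17, 2006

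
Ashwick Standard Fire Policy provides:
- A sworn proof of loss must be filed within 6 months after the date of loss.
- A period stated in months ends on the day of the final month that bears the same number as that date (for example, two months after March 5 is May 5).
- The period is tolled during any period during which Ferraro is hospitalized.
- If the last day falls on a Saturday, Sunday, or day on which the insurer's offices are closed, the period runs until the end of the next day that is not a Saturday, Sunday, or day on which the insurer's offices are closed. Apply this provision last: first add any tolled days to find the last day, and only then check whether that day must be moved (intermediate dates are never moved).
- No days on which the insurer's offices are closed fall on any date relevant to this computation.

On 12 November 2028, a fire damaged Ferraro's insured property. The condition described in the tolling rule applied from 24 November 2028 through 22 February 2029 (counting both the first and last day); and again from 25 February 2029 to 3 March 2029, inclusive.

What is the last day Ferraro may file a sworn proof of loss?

6 months after 12 November 2028 is May 12, 2029.
From November 24, 2028 through February 22, 2029 inclusive is 91 days; tolling adds 91 days: May 12, 2029 + 91 days = August 11, 2029.
From February 25, 2029 through March 3, 2029 inclusive is 7 days; tolling adds 7 days: August 11, 2029 + 7 days = August 18, 2029.
August 18, 2029 is Saturday; August 19, 2029 is Sunday. The next qualifying day is August 20, 2029.

August 20, 2029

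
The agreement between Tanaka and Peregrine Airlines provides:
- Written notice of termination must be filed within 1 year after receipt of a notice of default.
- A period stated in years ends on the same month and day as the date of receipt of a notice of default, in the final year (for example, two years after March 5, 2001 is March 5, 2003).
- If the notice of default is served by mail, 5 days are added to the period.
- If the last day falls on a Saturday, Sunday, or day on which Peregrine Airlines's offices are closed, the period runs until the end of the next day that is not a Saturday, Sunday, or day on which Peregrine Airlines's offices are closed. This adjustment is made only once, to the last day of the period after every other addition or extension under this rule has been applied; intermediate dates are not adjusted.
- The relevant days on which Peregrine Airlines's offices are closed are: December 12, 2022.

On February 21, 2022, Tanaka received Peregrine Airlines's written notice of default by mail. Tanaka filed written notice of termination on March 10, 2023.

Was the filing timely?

1 year after February 21, 2022 is February 21, 2023.
Service was by mail, adding 5 days: February 21, 2023 + 5 days = February 26, 2023.
February 26, 2023 is Sunday. The next qualifying day is February 27, 2023.
The deadline is February 27, 2023; the filing on March 10, 2023 is after that date.

No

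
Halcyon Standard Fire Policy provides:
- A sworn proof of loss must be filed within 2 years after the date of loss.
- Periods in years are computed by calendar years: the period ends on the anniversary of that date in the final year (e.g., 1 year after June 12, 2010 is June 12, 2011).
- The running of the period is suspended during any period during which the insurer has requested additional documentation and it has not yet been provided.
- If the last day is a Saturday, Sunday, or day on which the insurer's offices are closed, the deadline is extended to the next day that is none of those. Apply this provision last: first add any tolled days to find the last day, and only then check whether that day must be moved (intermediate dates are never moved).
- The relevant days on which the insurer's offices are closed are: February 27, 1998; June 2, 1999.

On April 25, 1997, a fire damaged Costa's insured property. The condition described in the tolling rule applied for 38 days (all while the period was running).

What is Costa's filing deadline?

June 3, 1999

2 years after April 25, 1997 is April 25, 1999.
Tolling adds 38 days: April 25, 1999 + 38 days = June 2, 1999.
June 2, 1999 is a listed holiday. The next qualifying day is June 3, 1999.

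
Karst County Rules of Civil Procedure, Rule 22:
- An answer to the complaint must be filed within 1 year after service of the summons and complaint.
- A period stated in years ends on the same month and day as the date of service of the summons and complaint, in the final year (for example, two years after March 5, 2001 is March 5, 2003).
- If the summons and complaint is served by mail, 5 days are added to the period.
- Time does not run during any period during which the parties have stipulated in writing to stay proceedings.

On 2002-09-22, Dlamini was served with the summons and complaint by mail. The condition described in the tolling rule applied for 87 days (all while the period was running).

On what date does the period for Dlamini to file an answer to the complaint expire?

1 year after 2002-09-22 is September 22, 2003.
Service was by mail, adding 5 days: September 22, 2003 + 5 days = September 27, 2003.
Tolling adds 87 days: September 27, 2003 + 87 days = December 23, 2003.

December 23, 2003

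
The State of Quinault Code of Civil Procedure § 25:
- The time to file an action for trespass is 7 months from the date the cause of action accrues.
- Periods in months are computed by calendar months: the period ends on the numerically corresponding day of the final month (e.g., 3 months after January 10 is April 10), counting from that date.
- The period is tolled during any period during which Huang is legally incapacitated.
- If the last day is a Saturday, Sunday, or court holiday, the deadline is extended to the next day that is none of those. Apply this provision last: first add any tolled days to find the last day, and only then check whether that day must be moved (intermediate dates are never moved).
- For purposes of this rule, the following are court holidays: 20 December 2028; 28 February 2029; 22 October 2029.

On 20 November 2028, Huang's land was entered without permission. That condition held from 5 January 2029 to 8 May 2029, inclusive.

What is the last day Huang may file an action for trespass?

7 months after 20 November 2028 is June 20, 2029.
From January 5, 2029 through May 8, 2029 inclusive is 124 days; tolling adds 124 days: June 20, 2029 + 124 days = October 22, 2029.
October 22, 2029 is a listed holiday. The next qualifying day is October 23, 2029.

October 23, 2029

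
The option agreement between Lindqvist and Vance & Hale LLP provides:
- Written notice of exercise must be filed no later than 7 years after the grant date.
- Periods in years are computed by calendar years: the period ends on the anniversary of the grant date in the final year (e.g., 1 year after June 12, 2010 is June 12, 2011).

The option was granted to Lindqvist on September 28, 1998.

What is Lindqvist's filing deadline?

7 years after September 28, 1998 is September 28, 2005.

September 28, 2005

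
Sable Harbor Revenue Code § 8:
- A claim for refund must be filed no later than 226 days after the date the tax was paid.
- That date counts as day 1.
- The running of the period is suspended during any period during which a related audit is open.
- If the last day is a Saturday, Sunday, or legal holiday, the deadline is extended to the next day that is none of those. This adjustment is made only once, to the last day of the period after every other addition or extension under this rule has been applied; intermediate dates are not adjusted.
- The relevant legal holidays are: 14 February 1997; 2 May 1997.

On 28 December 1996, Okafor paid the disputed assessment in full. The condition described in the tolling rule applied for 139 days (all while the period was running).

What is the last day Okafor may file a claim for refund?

December 29, 1997

Counting 28 December 1996 as day 1, day 226 is August 10, 1997.
Tolling adds 139 days: August 10, 1997 + 139 days = December 27, 1997.
December 27, 1997 is Saturday; December 28, 1997 is Sunday. The next qualifying day is December 29, 1997.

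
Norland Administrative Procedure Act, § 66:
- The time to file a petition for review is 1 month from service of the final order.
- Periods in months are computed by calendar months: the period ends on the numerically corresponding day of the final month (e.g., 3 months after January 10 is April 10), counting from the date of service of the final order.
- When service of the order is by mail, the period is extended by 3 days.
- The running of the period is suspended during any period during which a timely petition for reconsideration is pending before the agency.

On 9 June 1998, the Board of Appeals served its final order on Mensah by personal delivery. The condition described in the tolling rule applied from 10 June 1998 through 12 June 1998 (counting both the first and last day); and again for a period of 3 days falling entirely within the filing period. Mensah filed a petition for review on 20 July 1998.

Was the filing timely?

No

1 month after 9 June 1998 is July 9, 1998.
Service was not by mail, so no mail extension applies.
From June 10, 1998 through June 12, 1998 inclusive is 3 days; tolling adds 3 days: July 9, 1998 + 3 days = July 12, 1998.
Tolling adds 3 days: July 12, 1998 + 3 days = July 15, 1998.
The deadline is July 15, 1998; the filing on July 20, 1998 is after that date.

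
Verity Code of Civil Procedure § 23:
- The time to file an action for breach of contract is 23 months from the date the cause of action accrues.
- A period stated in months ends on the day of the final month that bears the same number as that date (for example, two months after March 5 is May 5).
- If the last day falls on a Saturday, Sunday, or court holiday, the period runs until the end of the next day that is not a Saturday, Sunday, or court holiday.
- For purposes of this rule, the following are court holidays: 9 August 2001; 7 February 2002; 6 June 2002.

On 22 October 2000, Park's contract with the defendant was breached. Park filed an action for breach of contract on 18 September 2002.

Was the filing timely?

Yes

23 months after 22 October 2000 is September 22, 2002.
September 22, 2002 is Sunday. The next qualifying day is September 23, 2002.
The deadline is September 23, 2002; the filing on September 18, 2002 is on or before that date.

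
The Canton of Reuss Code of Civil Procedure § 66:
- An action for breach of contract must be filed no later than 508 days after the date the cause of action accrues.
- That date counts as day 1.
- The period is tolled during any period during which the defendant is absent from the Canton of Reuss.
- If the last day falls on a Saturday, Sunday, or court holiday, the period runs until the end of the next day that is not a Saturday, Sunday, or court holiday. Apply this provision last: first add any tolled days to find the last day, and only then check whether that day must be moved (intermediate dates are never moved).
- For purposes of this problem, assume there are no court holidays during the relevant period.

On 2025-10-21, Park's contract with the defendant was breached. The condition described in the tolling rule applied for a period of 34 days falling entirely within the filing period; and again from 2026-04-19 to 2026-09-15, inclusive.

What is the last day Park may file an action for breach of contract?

Counting 2025-10-21 as day 1, day 508 is March 12, 2027.
Tolling adds 34 days: March 12, 2027 + 34 days = April 15, 2027.
From April 19, 2026 through September 15, 2026 inclusive is 150 days; tolling adds 150 days: April 15, 2027 + 150 days = September 12, 2027.
September 12, 2027 is Sunday. The next qualifying day is September 13, 2027.

September 13, 2027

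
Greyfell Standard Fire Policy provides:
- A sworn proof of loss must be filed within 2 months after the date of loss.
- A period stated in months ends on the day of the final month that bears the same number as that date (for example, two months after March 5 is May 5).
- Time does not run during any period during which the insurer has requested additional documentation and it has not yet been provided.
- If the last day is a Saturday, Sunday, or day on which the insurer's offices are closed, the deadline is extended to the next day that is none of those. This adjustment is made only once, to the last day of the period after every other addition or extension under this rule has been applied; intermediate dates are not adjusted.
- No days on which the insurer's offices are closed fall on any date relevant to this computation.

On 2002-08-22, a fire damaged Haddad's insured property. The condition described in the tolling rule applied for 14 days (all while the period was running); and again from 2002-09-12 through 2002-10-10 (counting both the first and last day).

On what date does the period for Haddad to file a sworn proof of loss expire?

December 4, 2002

2 months after 2002-08-22 is October 22, 2002.
Tolling adds 14 days: October 22, 2002 + 14 days = November 5, 2002.
From September 12, 2002 through October 10, 2002 inclusive is 29 days; tolling adds 29 days: November 5, 2002 + 29 days = December 4, 2002.
December 4, 2002 is a Wednesday and not a day on which the insurer's offices are closed, so no extension applies.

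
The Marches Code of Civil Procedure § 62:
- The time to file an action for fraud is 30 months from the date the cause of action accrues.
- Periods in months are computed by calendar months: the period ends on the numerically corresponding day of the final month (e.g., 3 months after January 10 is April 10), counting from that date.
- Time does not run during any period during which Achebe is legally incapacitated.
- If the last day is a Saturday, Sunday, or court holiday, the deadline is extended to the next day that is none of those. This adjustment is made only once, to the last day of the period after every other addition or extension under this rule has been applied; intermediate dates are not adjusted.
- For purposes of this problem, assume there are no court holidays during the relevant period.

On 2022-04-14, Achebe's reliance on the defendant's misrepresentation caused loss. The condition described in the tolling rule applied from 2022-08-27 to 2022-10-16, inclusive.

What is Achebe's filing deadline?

December 4, 2024

30 months after 2022-04-14 is October 14, 2024.
From August 27, 2022 through October 16, 2022 inclusive is 51 days; tolling adds 51 days: October 14, 2024 + 51 days = December 4, 2024.
December 4, 2024 is a Wednesday and not a court holiday, so no extension applies.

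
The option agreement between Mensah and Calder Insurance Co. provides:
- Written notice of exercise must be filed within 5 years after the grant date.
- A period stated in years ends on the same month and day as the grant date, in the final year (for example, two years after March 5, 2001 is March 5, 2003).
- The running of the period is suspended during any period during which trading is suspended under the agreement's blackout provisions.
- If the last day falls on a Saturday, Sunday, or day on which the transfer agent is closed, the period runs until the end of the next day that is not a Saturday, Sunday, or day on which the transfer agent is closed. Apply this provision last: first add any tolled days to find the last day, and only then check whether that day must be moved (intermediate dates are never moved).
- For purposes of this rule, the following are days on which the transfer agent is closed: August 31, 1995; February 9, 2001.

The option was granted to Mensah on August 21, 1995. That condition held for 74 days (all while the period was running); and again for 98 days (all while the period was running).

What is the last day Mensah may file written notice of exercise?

5 years after August 21, 1995 is August 21, 2000.
Tolling adds 74 days: August 21, 2000 + 74 days = November 3, 2000.
Tolling adds 98 days: November 3, 2000 + 98 days = February 9, 2001.
February 9, 2001 is a listed holiday; February 10, 2001 is Saturday; February 11, 2001 is Sunday. The next qualifying day is February 12, 2001.

February 12, 2001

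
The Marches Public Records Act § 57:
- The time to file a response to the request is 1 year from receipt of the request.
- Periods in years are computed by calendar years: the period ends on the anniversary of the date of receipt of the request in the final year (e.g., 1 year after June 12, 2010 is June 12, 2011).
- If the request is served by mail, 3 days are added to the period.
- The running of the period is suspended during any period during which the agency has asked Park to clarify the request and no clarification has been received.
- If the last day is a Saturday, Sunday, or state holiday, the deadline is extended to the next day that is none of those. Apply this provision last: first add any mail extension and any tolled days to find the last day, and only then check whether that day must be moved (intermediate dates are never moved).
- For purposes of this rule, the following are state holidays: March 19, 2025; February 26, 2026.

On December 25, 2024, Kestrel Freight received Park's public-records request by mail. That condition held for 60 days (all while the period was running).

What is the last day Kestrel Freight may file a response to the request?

February 27, 2026

1 year after December 25, 2024 is December 25, 2025.
Service was by mail, adding 3 days: December 25, 2025 + 3 days = December 28, 2025.
Tolling adds 60 days: December 28, 2025 + 60 days = February 26, 2026.
February 26, 2026 is a listed holiday. The next qualifying day is February 27, 2026.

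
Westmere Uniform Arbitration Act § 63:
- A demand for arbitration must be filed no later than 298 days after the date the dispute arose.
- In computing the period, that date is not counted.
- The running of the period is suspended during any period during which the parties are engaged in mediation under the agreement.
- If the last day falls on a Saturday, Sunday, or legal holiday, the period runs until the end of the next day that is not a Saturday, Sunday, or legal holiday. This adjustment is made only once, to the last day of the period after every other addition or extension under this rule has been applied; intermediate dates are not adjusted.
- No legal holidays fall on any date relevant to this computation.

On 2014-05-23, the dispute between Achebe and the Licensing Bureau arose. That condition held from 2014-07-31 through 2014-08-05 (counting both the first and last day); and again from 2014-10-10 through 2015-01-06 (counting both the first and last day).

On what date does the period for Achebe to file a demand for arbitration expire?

June 22, 2015

298 days after 2014-05-23 is March 17, 2015.
From July 31, 2014 through August 5, 2014 inclusive is 6 days; tolling adds 6 days: March 17, 2015 + 6 days = March 23, 2015.
From October 10, 2014 through January 6, 2015 inclusive is 89 days; tolling adds 89 days: March 23, 2015 + 89 days = June 20, 2015.
June 20, 2015 is Saturday; June 21, 2015 is Sunday. The next qualifying day is June 22, 2015.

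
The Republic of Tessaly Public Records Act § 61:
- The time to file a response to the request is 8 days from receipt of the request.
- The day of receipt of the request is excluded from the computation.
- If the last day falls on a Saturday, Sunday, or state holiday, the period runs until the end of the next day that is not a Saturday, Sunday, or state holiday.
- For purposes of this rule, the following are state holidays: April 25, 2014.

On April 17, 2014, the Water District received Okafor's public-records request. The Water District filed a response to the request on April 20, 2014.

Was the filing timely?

8 days after April 17, 2014 is April 25, 2014.
April 25, 2014 is a listed holiday; April 26, 2014 is Saturday; April 27, 2014 is Sunday. The next qualifying day is April 28, 2014.
The deadline is April 28, 2014; the filing on April 20, 2014 is on or before that date.

Yes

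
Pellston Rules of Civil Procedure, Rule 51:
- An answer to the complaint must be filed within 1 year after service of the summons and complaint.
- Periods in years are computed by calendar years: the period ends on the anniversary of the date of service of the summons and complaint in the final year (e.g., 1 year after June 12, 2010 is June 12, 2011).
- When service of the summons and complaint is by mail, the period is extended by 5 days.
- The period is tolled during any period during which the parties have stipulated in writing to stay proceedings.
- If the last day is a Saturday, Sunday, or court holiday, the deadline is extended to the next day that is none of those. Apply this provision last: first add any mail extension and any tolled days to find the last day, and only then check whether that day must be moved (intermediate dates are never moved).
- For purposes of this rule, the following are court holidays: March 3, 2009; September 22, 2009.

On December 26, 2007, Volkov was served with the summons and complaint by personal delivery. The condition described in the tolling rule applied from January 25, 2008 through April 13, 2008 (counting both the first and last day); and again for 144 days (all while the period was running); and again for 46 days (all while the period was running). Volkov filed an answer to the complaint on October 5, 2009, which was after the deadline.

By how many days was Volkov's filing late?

1 year after December 26, 2007 is December 26, 2008.
Service was not by mail, so no mail extension applies.
From January 25, 2008 through April 13, 2008 inclusive is 80 days; tolling adds 80 days: December 26, 2008 + 80 days = March 16, 2009.
Tolling adds 144 days: March 16, 2009 + 144 days = August 7, 2009.
Tolling adds 46 days: August 7, 2009 + 46 days = September 22, 2009.
September 22, 2009 is a listed holiday. The next qualifying day is September 23, 2009.
The deadline is September 23, 2009; from September 23, 2009 to October 5, 2009 is 12 days.

12 days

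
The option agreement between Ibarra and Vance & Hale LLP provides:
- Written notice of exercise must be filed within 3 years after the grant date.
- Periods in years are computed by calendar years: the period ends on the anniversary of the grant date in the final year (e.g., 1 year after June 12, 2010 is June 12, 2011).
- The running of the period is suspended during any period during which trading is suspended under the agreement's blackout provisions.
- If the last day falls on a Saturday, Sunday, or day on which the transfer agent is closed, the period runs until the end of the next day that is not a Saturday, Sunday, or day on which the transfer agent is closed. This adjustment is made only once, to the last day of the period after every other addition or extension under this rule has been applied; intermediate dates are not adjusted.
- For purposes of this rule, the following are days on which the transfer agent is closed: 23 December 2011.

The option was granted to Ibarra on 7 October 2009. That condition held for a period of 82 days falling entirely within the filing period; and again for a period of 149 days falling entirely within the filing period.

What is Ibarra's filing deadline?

3 years after 7 October 2009 is October 7, 2012.
Tolling adds 82 days: October 7, 2012 + 82 days = December 28, 2012.
Tolling adds 149 days: December 28, 2012 + 149 days = May 26, 2013.
May 26, 2013 is Sunday. The next qualifying day is May 27, 2013.

May 27, 2013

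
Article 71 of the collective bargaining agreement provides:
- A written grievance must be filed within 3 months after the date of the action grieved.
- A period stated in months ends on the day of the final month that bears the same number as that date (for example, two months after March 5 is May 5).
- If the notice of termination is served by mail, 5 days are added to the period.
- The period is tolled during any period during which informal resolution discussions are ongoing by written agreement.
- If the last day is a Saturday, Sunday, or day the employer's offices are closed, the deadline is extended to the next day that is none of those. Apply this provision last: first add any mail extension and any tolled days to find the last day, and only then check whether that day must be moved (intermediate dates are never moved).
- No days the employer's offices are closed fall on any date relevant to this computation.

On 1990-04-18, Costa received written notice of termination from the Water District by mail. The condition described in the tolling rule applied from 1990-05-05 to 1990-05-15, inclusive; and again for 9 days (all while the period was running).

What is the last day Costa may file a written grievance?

August 13, 1990

3 months after 1990-04-18 is July 18, 1990.
Service was by mail, adding 5 days: July 18, 1990 + 5 days = July 23, 1990.
From May 5, 1990 through May 15, 1990 inclusive is 11 days; tolling adds 11 days: July 23, 1990 + 11 days = August 3, 1990.
Tolling adds 9 days: August 3, 1990 + 9 days = August 12, 1990.
August 12, 1990 is Sunday. The next qualifying day is August 13, 1990.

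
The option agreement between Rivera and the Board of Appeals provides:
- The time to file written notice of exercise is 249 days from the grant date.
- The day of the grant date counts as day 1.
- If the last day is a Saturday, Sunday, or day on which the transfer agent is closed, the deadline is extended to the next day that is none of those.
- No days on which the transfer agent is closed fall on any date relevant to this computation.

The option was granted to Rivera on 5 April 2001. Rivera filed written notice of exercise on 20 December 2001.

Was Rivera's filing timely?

Counting 5 April 2001 as day 1, day 249 is December 9, 2001.
December 9, 2001 is Sunday. The next qualifying day is December 10, 2001.
The deadline is December 10, 2001; the filing on December 20, 2001 is after that date.

No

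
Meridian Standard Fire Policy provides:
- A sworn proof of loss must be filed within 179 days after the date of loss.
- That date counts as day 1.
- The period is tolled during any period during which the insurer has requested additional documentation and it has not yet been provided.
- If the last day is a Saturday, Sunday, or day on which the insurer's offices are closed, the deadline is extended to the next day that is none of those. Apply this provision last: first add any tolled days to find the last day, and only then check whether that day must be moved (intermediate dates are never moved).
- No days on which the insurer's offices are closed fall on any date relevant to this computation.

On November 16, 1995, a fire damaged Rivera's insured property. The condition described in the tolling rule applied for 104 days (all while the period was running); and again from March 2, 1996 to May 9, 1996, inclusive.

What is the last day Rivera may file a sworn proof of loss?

November 1, 1996

Counting November 16, 1995 as day 1, day 179 is May 12, 1996.
Tolling adds 104 days: May 12, 1996 + 104 days = August 24, 1996.
From March 2, 1996 through May 9, 1996 inclusive is 69 days; tolling adds 69 days: August 24, 1996 + 69 days = November 1, 1996.
November 1, 1996 is a Friday and not a day on which the insurer's offices are closed, so no extension applies.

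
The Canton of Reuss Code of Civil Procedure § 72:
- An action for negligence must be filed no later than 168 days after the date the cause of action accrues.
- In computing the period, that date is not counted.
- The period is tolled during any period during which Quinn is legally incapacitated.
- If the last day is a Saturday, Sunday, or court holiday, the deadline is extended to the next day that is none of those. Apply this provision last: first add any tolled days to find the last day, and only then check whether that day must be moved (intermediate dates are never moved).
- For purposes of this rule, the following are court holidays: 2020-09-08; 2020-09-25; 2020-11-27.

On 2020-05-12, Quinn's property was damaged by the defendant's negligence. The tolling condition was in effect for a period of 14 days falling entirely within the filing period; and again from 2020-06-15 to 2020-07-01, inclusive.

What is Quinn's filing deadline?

November 30, 2020

168 days after 2020-05-12 is October 27, 2020.
Tolling adds 14 days: October 27, 2020 + 14 days = November 10, 2020.
From June 15, 2020 through July 1, 2020 inclusive is 17 days; tolling adds 17 days: November 10, 2020 + 17 days = November 27, 2020.
November 27, 2020 is a listed holiday; November 28, 2020 is Saturday; November 29, 2020 is Sunday. The next qualifying day is November 30, 2020.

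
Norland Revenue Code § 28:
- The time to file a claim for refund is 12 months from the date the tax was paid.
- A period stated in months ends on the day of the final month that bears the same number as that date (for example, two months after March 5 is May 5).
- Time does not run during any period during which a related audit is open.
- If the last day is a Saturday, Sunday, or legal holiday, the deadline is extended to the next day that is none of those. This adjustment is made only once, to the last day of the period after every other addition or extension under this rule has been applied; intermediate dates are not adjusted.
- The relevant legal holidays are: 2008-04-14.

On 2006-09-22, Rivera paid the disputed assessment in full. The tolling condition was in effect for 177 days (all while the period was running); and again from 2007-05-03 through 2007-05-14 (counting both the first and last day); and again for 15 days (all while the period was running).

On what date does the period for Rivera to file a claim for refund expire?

April 15, 2008

12 months after 2006-09-22 is September 22, 2007.
Tolling adds 177 days: September 22, 2007 + 177 days = March 17, 2008.
From May 3, 2007 through May 14, 2007 inclusive is 12 days; tolling adds 12 days: March 17, 2008 + 12 days = March 29, 2008.
Tolling adds 15 days: March 29, 2008 + 15 days = April 13, 2008.
April 13, 2008 is Sunday; April 14, 2008 is a listed holiday. The next qualifying day is April 15, 2008.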